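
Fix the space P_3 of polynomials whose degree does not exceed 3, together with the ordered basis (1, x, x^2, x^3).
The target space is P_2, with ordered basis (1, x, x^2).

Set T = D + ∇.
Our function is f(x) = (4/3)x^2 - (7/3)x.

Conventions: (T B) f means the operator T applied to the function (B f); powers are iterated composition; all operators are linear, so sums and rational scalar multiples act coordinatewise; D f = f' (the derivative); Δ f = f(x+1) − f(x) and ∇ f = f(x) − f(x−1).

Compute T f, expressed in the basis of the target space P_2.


the result is g(x) = (16/3)x - 6

D f = (8/3)x - 7/3
∇ f = (8/3)x - 11/3
(D + ∇) f = (16/3)x - 6


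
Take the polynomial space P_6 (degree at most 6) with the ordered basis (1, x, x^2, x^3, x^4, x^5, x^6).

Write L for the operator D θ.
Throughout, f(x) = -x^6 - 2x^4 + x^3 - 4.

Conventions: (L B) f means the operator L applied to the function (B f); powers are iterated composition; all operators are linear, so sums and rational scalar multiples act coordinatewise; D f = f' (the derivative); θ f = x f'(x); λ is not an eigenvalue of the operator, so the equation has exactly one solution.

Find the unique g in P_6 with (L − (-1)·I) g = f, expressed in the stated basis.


g(x) = -x^6 + 36x^5 - 902x^4 + 14433x^3 - 129897x^2 + 519588x - 519592

write g with unknown coordinates in the stated basis and equate coefficients in (L − (-1)·I) g = f
solving from the highest basis element down gives g = -x^6 + 36x^5 - 902x^4 + 14433x^3 - 129897x^2 + 519588x - 519592
check: L g = -36x^5 + 900x^4 - 14432x^3 + 129897x^2 - 519588x + 519588
so L g − (-1)·g = -x^6 - 2x^4 + x^3 - 4 = f ✓


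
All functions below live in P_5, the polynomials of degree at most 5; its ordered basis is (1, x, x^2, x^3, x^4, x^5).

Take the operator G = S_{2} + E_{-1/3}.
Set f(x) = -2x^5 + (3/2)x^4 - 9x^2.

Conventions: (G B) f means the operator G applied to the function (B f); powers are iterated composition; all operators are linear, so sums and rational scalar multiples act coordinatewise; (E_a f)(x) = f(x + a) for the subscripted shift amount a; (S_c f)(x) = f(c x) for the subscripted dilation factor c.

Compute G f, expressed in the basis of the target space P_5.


the result is g(x) = -66x^5 + (173/6)x^4 - (38/9)x^3 - (1168/27)x^2 + (458/81)x - 473/486

S_{2} f = -64x^5 + 24x^4 - 36x^2
E_{-1/3} f = -2x^5 + (29/6)x^4 - (38/9)x^3 - (196/27)x^2 + (458/81)x - 473/486
(S_{2} + E_{-1/3}) f = -66x^5 + (173/6)x^4 - (38/9)x^3 - (1168/27)x^2 + (458/81)x - 473/486


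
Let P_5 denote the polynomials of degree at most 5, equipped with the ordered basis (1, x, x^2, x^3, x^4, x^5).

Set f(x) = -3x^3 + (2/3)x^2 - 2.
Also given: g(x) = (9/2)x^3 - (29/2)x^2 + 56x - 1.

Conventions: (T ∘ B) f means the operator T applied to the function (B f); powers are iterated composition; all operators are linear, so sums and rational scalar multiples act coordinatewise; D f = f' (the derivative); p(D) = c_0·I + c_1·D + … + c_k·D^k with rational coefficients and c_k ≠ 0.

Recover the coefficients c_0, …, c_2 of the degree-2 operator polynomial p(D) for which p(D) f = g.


D^0 f = -3x^3 + (2/3)x^2 - 2
D^1 f = -9x^2 + (4/3)x
D^2 f = -18x + 4/3
matching coefficients of g against c_0 f + c_1 Df + … from the top degree down determines the c_i
solution: c_0 = -3/2, c_1 = 3/2, c_2 = -3

c_0 = -3/2, c_1 = 3/2, c_2 = -3


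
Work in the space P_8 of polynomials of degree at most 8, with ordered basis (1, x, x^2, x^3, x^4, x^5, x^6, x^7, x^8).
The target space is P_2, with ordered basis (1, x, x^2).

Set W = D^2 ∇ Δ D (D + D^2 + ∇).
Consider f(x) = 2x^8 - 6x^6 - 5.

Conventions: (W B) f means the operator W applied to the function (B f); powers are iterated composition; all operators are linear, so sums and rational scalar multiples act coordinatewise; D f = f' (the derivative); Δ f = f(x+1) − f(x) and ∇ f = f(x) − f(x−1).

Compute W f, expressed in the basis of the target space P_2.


D f = 16x^7 - 36x^5
D f = 16x^7 - 36x^5
D D f = 112x^6 - 180x^4
∇ f = 16x^7 - 56x^6 + 76x^5 - 50x^4 - 8x^3 + 34x^2 - 20x + 4
(D + D^2 + ∇) f = 32x^7 + 56x^6 + 40x^5 - 230x^4 - 8x^3 + 34x^2 - 20x + 4
D (D + D^2 + ∇) f = 224x^6 + 336x^5 + 200x^4 - 920x^3 - 24x^2 + 68x - 20
Δ D (D + D^2 + ∇) f = 1344x^5 + 5040x^4 + 8640x^3 + 5160x^2 + 1016x - 116
∇ (Δ D) (D + D^2 + ∇) f = 6720x^4 + 6720x^3 + 9120x^2 - 2160x + 800
D ∇ (Δ D) (D + D^2 + ∇) f = 26880x^3 + 20160x^2 + 18240x - 2160
D D ∇ (Δ D) (D + D^2 + ∇) f = 80640x^2 + 40320x + 18240

g(x) = 80640x^2 + 40320x + 18240


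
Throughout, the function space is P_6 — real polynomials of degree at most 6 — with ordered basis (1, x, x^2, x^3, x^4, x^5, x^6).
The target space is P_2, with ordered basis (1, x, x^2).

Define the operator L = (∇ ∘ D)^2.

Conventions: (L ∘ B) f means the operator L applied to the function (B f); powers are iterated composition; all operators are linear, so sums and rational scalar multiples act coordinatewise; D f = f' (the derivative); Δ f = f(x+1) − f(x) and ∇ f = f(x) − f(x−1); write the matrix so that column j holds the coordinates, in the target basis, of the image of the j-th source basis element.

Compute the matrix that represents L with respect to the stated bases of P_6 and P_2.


image of 1: 0
image of x: 0
image of x^2: 0
image of x^3: 0
image of x^4: 24
image of x^5: 120x - 120
image of x^6: 360x^2 - 720x + 420
each image's coordinates form column j of the matrix

the matrix is [[0, 0, 0, 0, 24, -120, 420]; [0, 0, 0, 0, 0, 120, -720]; [0, 0, 0, 0, 0, 0, 360]] (rows listed top to bottom)


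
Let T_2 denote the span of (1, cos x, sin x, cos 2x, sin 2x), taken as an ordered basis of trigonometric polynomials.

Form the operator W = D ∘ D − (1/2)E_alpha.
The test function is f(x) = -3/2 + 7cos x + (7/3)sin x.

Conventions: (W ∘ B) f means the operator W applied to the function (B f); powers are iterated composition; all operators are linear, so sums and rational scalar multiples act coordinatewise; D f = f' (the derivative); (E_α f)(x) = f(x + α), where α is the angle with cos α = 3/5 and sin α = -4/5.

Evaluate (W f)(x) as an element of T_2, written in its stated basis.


the result is g(x) = 3/4 - (49/6)cos x - (35/6)sin x

D f = (7/3)cos x - 7sin x
D D f = -7cos x - (7/3)sin x
E_alpha f = -3/2 + (7/3)cos x + 7sin x
(-(1/2)E_alpha) f = 3/4 - (7/6)cos x - (7/2)sin x
(D ∘ D − (1/2)E_alpha) f = 3/4 - (49/6)cos x - (35/6)sin x


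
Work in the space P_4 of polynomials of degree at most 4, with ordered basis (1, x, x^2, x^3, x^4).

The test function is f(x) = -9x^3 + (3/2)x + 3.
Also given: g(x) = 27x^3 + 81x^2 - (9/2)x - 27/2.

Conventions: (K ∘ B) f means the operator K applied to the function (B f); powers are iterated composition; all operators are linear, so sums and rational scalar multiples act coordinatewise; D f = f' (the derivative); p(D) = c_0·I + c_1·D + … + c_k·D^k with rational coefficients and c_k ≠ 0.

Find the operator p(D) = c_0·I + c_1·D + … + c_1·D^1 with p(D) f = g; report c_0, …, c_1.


D^0 f = -9x^3 + (3/2)x + 3
D^1 f = -27x^2 + 3/2
matching coefficients of g against c_0 f + c_1 Df + … from the top degree down determines the c_i
solution: c_0 = -3, c_1 = -3

c_0 = -3, c_1 = -3


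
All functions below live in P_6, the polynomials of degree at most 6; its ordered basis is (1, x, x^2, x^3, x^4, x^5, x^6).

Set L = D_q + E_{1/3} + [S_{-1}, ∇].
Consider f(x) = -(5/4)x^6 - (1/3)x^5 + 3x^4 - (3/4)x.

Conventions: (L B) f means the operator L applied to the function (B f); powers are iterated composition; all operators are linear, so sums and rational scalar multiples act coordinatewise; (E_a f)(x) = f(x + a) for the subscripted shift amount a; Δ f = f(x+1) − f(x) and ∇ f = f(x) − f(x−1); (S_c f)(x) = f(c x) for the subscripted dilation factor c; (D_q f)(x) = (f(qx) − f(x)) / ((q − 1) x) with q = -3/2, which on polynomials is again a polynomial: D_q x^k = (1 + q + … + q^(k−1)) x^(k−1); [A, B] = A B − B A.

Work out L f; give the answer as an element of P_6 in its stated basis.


D_q f = (665/128)x^5 - (55/48)x^4 - (39/8)x^3 - 3/4
E_{1/3} f = -(5/4)x^6 - (17/6)x^5 + (13/36)x^4 + (73/27)x^3 + (533/324)x^2 - (347/972)x - 35/162
∇ f = -(15/2)x^5 + (205/12)x^4 - (29/3)x^3 - (31/12)x^2 + (37/6)x - 17/6
S_{-1} ∇ f = (15/2)x^5 + (205/12)x^4 + (29/3)x^3 - (31/12)x^2 - (37/6)x - 17/6
S_{-1} f = -(5/4)x^6 + (1/3)x^5 + 3x^4 + (3/4)x
∇ S_{-1} f = -(15/2)x^5 + (245/12)x^4 - (49/3)x^3 + (49/12)x^2 + (17/6)x - 2/3
[S_{-1}, ∇] f = 15x^5 - (10/3)x^4 + 26x^3 - (20/3)x^2 - 9x - 13/6
(D_q + E_{1/3} + [S_{-1}, ∇]) f = -(5/4)x^6 + (6667/384)x^5 - (593/144)x^4 + (5147/216)x^3 - (1627/324)x^2 - (9095/972)x - 1015/324

the result is g(x) = -(5/4)x^6 + (6667/384)x^5 - (593/144)x^4 + (5147/216)x^3 - (1627/324)x^2 - (9095/972)x - 1015/324


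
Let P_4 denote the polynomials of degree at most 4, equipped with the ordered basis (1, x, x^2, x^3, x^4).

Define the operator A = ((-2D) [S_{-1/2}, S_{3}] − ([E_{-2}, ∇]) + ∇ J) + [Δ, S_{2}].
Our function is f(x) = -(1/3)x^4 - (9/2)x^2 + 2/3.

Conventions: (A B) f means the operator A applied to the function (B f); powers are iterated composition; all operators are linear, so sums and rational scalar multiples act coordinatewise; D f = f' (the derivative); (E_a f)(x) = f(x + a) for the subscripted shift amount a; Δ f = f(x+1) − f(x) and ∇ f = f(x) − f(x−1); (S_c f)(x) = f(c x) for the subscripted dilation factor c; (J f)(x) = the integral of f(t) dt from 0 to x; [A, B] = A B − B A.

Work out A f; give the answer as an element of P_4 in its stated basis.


S_{3} f = -27x^4 - (81/2)x^2 + 2/3
S_{-1/2} S_{3} f = -(27/16)x^4 - (81/8)x^2 + 2/3
S_{-1/2} f = -(1/48)x^4 - (9/8)x^2 + 2/3
S_{3} S_{-1/2} f = -(27/16)x^4 - (81/8)x^2 + 2/3
[S_{-1/2}, S_{3}] f = 0
D [S_{-1/2}, S_{3}] f = 0
(-2D) [S_{-1/2}, S_{3}] f = 0
∇ f = -(4/3)x^3 + 2x^2 - (31/3)x + 29/6
E_{-2} ∇ f = -(4/3)x^3 + 10x^2 - (103/3)x + 265/6
E_{-2} f = -(1/3)x^4 + (8/3)x^3 - (25/2)x^2 + (86/3)x - 68/3
∇ E_{-2} f = -(4/3)x^3 + 10x^2 - (103/3)x + 265/6
[E_{-2}, ∇] f = 0
(-([E_{-2}, ∇])) f = 0
J f = -(1/15)x^5 - (3/2)x^3 + (2/3)x
∇ J f = -(1/3)x^4 + (2/3)x^3 - (31/6)x^2 + (29/6)x - 9/10
((-2D) [S_{-1/2}, S_{3}] − ([E_{-2}, ∇]) + ∇ J) f = -(1/3)x^4 + (2/3)x^3 - (31/6)x^2 + (29/6)x - 9/10
S_{2} f = -(16/3)x^4 - 18x^2 + 2/3
Δ S_{2} f = -(64/3)x^3 - 32x^2 - (172/3)x - 70/3
Δ f = -(4/3)x^3 - 2x^2 - (31/3)x - 29/6
S_{2} Δ f = -(32/3)x^3 - 8x^2 - (62/3)x - 29/6
[Δ, S_{2}] f = -(32/3)x^3 - 24x^2 - (110/3)x - 37/2
(((-2D) [S_{-1/2}, S_{3}] − ([E_{-2}, ∇]) + ∇ J) + [Δ, S_{2}]) f = -(1/3)x^4 - 10x^3 - (175/6)x^2 - (191/6)x - 97/5

the image equals g(x) = -(1/3)x^4 - 10x^3 - (175/6)x^2 - (191/6)x - 97/5


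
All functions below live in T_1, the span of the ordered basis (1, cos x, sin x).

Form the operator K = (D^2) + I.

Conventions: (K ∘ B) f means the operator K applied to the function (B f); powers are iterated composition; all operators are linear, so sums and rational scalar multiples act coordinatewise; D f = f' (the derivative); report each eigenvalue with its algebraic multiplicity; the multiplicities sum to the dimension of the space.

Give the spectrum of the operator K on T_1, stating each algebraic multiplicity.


image of 1: 1
image of cos x: 0
image of sin x: 0
the matrix is diagonal; its diagonal is (1, 0, 0)
for a triangular matrix the eigenvalues are the diagonal entries, with algebraic multiplicity their repetition count

λ = 0 (multiplicity 2), λ = 1 (multiplicity 1)


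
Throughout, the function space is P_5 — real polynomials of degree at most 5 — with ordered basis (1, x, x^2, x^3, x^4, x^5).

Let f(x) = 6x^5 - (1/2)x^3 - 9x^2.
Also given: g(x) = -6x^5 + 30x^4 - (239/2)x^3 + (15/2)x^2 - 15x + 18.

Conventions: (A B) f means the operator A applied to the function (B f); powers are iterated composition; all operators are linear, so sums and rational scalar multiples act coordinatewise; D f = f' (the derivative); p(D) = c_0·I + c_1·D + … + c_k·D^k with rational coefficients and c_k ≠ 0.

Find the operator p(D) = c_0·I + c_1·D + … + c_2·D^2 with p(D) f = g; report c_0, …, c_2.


c_0 = -1, c_1 = 1, c_2 = -1

D^0 f = 6x^5 - (1/2)x^3 - 9x^2
D^1 f = 30x^4 - (3/2)x^2 - 18x
D^2 f = 120x^3 - 3x - 18
matching coefficients of g against c_0 f + c_1 Df + … from the top degree down determines the c_i
solution: c_0 = -1, c_1 = 1, c_2 = -1


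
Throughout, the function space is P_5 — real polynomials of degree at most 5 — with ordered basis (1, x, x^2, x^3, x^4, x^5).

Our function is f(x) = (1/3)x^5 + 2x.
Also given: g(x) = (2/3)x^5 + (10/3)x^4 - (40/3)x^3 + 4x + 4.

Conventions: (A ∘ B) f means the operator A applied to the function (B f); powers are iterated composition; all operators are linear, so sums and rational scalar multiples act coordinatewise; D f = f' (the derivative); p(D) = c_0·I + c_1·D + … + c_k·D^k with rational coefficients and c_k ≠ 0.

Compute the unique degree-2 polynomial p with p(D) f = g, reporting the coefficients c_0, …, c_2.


D^0 f = (1/3)x^5 + 2x
D^1 f = (5/3)x^4 + 2
D^2 f = (20/3)x^3
matching coefficients of g against c_0 f + c_1 Df + … from the top degree down determines the c_i
solution: c_0 = 2, c_1 = 2, c_2 = -2

c_0 = 2, c_1 = 2, c_2 = -2


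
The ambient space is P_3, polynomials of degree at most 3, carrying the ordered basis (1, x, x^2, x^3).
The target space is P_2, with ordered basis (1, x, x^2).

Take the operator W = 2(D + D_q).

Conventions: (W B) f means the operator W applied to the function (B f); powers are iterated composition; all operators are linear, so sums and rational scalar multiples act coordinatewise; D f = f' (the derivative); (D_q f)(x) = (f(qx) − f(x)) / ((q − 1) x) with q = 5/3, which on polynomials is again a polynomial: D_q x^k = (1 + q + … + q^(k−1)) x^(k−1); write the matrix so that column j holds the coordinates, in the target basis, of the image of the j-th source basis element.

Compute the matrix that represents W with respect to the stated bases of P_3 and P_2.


image of 1: 0
image of x: 4
image of x^2: (28/3)x
image of x^3: (152/9)x^2
each image's coordinates form column j of the matrix

the matrix is [[0, 4, 0, 0]; [0, 0, 28/3, 0]; [0, 0, 0, 152/9]] (rows listed top to bottom)


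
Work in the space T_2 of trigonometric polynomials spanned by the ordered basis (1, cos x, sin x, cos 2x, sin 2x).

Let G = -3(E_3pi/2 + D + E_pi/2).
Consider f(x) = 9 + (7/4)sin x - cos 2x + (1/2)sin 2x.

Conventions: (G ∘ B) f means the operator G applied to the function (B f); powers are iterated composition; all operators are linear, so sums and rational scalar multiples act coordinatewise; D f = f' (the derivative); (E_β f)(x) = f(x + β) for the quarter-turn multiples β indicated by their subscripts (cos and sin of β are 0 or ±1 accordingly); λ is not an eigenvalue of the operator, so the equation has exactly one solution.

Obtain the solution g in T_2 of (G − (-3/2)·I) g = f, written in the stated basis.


write g with unknown coordinates in the stated basis and equate coefficients in (G − (-3/2)·I) g = f
solving from the highest basis element down gives g = -2 + (7/15)cos x + (7/30)sin x - (2/41)cos 2x + (13/123)sin 2x
check: G g = 12 - (7/10)cos x + (7/5)sin x - (38/41)cos 2x + (14/41)sin 2x
so G g − (-3/2)·g = 9 + (7/4)sin x - cos 2x + (1/2)sin 2x = f ✓

the image equals g(x) = -2 + (7/15)cos x + (7/30)sin x - (2/41)cos 2x + (13/123)sin 2x


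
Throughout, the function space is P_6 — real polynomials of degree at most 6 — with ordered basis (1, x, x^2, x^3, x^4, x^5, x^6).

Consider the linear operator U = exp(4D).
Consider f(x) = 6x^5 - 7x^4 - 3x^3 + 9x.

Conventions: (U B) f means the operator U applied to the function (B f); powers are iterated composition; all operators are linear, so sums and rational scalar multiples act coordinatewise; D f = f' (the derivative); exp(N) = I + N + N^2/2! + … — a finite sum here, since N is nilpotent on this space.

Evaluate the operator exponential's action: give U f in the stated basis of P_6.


order-1 term: 120x^4 - 112x^3 - 36x^2 + 36
order-2 term: 960x^3 - 672x^2 - 144x
order-3 term: 3840x^2 - 1792x - 192
order-4 term: 7680x - 1792
order-5 term: 6144
the series for exp(4D) f terminates at order 5
exp(4D) f = 6x^5 + 113x^4 + 845x^3 + 3132x^2 + 5753x + 4196

g(x) = 6x^5 + 113x^4 + 845x^3 + 3132x^2 + 5753x + 4196


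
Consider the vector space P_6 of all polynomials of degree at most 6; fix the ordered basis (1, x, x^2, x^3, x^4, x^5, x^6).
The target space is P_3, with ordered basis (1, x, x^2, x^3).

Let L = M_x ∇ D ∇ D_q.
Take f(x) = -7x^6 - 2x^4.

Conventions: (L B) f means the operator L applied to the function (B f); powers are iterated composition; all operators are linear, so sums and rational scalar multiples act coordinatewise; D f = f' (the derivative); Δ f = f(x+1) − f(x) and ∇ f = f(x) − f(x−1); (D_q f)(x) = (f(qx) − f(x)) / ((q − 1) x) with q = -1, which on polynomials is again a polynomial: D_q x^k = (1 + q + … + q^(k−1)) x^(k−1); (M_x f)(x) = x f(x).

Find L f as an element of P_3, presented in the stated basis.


D_q f = 0
∇ D_q f = 0
D (∇ D_q) f = 0
∇ D (∇ D_q) f = 0
M_x ∇ D (∇ D_q) f = 0

the result is g(x) = 0


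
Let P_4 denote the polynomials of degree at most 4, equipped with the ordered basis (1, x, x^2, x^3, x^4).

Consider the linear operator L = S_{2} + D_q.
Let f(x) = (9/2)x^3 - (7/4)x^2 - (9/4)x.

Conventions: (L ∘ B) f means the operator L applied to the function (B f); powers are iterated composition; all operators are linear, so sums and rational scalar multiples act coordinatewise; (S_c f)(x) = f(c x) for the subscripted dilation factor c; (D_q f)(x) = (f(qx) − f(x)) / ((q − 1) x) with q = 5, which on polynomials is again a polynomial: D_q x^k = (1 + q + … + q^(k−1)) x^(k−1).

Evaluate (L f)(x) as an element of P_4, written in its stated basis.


S_{2} f = 36x^3 - 7x^2 - (9/2)x
D_q f = (279/2)x^2 - (21/2)x - 9/4
(S_{2} + D_q) f = 36x^3 + (265/2)x^2 - 15x - 9/4

the image equals g(x) = 36x^3 + (265/2)x^2 - 15x - 9/4


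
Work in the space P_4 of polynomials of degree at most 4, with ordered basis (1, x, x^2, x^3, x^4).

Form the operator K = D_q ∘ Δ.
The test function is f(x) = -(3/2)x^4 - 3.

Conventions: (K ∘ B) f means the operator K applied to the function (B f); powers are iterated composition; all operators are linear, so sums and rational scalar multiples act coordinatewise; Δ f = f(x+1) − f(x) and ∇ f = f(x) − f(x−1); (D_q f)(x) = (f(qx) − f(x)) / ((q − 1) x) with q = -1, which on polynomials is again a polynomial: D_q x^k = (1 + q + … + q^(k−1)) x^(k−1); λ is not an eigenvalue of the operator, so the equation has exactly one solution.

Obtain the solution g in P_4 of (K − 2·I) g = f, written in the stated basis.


write g with unknown coordinates in the stated basis and equate coefficients in (K − 2·I) g = f
solving from the highest basis element down gives g = (3/4)x^4 + (3/2)x^2 + 9/2
check: K g = 3x^2 + 6
so K g − 2·g = -(3/2)x^4 - 3 = f ✓

the image equals g(x) = (3/4)x^4 + (3/2)x^2 + 9/2


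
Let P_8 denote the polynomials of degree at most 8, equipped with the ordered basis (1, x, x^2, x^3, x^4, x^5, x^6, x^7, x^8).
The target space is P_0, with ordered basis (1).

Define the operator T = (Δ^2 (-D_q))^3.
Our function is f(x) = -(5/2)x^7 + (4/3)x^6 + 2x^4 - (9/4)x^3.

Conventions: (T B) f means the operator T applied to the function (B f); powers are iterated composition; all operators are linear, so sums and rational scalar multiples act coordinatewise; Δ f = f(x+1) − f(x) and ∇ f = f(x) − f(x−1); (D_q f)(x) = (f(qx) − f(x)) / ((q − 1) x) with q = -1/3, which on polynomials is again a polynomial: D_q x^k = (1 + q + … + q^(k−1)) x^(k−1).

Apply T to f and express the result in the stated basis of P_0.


g(x) = 0

D_q f = -(2735/1458)x^6 + (728/729)x^5 + (40/27)x^3 - (7/4)x^2
(-D_q) f = (2735/1458)x^6 - (728/729)x^5 - (40/27)x^3 + (7/4)x^2
Δ (-D_q) f = (2735/243)x^5 + (33745/1458)x^4 + (2230/81)x^3 + (19985/1458)x^2 + (7753/1458)x + 3341/2916
Δ Δ (-D_q) f = (13675/243)x^4 + (149540/729)x^3 + (27055/81)x^2 + (188710/729)x + 118033/1458
D_q (Δ^2 (-D_q)) f = (273500/6561)x^3 + (1046780/6561)x^2 + (54110/243)x + 188710/729
(-D_q) (Δ^2 (-D_q)) f = -(273500/6561)x^3 - (1046780/6561)x^2 - (54110/243)x - 188710/729
Δ (-D_q) (Δ^2 (-D_q)) f = -(273500/2187)x^2 - (2914060/6561)x - 2781250/6561
Δ Δ (-D_q) (Δ^2 (-D_q)) f = -(547000/2187)x - 3734560/6561
D_q (Δ^2 (-D_q)) (Δ^2 (-D_q)) f = -547000/2187
(-D_q) (Δ^2 (-D_q)) (Δ^2 (-D_q)) f = 547000/2187
Δ (-D_q) (Δ^2 (-D_q)) (Δ^2 (-D_q)) f = 0
Δ Δ (-D_q) (Δ^2 (-D_q)) (Δ^2 (-D_q)) f = 0


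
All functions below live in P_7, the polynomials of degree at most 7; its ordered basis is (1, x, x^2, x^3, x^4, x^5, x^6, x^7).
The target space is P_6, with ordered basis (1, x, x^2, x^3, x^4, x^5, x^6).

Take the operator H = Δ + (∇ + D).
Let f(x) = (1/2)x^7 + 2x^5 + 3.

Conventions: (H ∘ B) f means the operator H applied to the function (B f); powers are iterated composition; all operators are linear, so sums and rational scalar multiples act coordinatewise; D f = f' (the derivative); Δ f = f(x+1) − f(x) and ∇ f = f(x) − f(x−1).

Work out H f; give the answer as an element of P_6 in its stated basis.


Δ f = (7/2)x^6 + (21/2)x^5 + (55/2)x^4 + (75/2)x^3 + (61/2)x^2 + (27/2)x + 5/2
∇ f = (7/2)x^6 - (21/2)x^5 + (55/2)x^4 - (75/2)x^3 + (61/2)x^2 - (27/2)x + 5/2
D f = (7/2)x^6 + 10x^4
(∇ + D) f = 7x^6 - (21/2)x^5 + (75/2)x^4 - (75/2)x^3 + (61/2)x^2 - (27/2)x + 5/2
(Δ + (∇ + D)) f = (21/2)x^6 + 65x^4 + 61x^2 + 5

the image equals g(x) = (21/2)x^6 + 65x^4 + 61x^2 + 5


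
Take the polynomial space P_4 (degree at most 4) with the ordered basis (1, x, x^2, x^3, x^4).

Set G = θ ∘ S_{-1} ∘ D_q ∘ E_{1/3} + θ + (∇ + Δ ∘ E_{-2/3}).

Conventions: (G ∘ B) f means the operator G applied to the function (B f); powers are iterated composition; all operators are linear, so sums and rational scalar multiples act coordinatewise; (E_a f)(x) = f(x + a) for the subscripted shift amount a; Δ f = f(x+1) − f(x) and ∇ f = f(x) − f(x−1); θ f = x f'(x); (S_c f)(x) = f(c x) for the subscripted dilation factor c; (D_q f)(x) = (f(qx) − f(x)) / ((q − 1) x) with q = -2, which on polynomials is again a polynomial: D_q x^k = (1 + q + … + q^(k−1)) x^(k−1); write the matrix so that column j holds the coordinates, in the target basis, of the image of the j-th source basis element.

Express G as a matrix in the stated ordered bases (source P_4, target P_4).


the matrix is [[0, 2, -4/3, 4/3, -32/27]; [0, 1, 5, -3, 6]; [0, 0, 2, 12, 0]; [0, 0, 0, 3, 23]; [0, 0, 0, 0, 4]] (rows listed top to bottom)

image of 1: 0
image of x: x + 2
image of x^2: 2x^2 + 5x - 4/3
image of x^3: 3x^3 + 12x^2 - 3x + 4/3
image of x^4: 4x^4 + 23x^3 + 6x - 32/27
each image's coordinates form column j of the matrix


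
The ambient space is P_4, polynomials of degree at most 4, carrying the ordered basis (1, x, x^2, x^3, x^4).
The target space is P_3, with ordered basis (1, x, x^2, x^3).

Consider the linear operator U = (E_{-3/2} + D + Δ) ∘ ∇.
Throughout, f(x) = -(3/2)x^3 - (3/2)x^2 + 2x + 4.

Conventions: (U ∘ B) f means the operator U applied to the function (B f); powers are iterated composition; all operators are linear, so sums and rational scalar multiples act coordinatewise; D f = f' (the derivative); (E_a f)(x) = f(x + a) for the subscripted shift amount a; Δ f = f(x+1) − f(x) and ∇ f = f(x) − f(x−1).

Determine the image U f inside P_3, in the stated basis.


g(x) = -(9/2)x^2 - 3x - 95/8

∇ f = -(9/2)x^2 + (3/2)x + 2
E_{-3/2} ∇ f = -(9/2)x^2 + 15x - 83/8
D ∇ f = -9x + 3/2
Δ ∇ f = -9x - 3
(E_{-3/2} + D + Δ) ∇ f = -(9/2)x^2 - 3x - 95/8


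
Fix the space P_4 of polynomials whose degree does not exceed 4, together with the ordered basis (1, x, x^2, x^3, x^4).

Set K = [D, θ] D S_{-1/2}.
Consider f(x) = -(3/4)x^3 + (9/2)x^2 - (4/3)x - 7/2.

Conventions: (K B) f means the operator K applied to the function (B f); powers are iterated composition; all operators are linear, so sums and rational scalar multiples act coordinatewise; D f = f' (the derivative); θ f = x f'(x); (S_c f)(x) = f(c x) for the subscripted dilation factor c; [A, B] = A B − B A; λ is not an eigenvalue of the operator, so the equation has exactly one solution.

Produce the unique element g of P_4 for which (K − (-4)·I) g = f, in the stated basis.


g(x) = -(3/16)x^3 + (9/8)x^2 - (283/768)x - 65/64

write g with unknown coordinates in the stated basis and equate coefficients in (K − (-4)·I) g = f
solving from the highest basis element down gives g = -(3/16)x^3 + (9/8)x^2 - (283/768)x - 65/64
check: K g = (9/64)x + 9/16
so K g − (-4)·g = -(3/4)x^3 + (9/2)x^2 - (4/3)x - 7/2 = f ✓


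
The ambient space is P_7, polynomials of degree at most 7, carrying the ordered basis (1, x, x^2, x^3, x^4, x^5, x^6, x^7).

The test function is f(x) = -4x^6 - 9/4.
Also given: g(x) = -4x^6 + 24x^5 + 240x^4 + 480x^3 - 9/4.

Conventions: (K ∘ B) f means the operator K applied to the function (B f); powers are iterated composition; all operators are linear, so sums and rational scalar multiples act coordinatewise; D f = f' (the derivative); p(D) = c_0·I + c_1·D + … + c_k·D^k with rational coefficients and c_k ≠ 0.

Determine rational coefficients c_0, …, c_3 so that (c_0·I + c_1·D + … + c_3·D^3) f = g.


p(D) = I − D − 2·D^2 − D^3, i.e. c_0 = 1, c_1 = -1, c_2 = -2, c_3 = -1

D^0 f = -4x^6 - 9/4
D^1 f = -24x^5
D^2 f = -120x^4
D^3 f = -480x^3
matching coefficients of g against c_0 f + c_1 Df + … from the top degree down determines the c_i
solution: c_0 = 1, c_1 = -1, c_2 = -2, c_3 = -1


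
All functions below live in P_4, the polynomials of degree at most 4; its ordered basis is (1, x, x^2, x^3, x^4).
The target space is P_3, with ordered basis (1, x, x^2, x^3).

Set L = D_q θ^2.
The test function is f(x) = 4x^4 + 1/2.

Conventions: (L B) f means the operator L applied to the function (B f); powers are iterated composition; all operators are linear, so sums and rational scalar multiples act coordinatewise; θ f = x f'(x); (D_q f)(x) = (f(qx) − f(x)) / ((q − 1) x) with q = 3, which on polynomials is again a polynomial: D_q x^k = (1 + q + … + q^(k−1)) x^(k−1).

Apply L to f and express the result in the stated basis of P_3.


θ f = 16x^4
θ θ f = 64x^4
D_q θ^2 f = 2560x^3

the image equals g(x) = 2560x^3


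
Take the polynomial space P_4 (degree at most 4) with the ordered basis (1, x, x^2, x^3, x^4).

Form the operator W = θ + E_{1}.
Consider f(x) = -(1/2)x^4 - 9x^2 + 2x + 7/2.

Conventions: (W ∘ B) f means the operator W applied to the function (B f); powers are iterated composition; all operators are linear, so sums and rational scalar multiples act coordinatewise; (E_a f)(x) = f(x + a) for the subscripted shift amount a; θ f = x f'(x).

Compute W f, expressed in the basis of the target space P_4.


θ f = -2x^4 - 18x^2 + 2x
E_{1} f = -(1/2)x^4 - 2x^3 - 12x^2 - 18x - 4
(θ + E_{1}) f = -(5/2)x^4 - 2x^3 - 30x^2 - 16x - 4

g(x) = -(5/2)x^4 - 2x^3 - 30x^2 - 16x - 4


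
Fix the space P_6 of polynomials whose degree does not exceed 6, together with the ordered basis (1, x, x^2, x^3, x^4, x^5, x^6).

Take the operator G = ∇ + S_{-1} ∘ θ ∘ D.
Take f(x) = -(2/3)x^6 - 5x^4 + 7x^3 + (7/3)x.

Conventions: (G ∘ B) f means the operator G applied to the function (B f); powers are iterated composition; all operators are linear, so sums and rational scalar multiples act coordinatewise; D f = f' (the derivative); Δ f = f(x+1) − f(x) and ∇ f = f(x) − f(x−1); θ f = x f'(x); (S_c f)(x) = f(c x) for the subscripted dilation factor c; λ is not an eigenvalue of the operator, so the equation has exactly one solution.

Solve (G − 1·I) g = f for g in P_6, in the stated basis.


write g with unknown coordinates in the stated basis and equate coefficients in (G − 1·I) g = f
solving from the highest basis element down gives g = (2/3)x^6 - 16x^5 - 405x^4 + (10219/3)x^3 + 32917x^2 - (35272/3)x - 122639/3
check: G g = -16x^5 - 410x^4 + (10240/3)x^3 + 32917x^2 - 11755x - 122639/3
so G g − 1·g = -(2/3)x^6 - 5x^4 + 7x^3 + (7/3)x = f ✓

g(x) = (2/3)x^6 - 16x^5 - 405x^4 + (10219/3)x^3 + 32917x^2 - (35272/3)x - 122639/3


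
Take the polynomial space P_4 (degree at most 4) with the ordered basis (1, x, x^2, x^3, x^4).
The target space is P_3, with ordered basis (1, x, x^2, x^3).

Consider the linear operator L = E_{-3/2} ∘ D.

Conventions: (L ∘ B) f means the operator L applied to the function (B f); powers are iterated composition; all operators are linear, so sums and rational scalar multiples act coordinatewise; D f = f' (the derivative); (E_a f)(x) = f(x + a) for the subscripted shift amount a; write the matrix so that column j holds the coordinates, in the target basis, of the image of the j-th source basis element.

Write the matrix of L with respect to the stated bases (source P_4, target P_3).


the matrix is [[0, 1, -3, 27/4, -27/2]; [0, 0, 2, -9, 27]; [0, 0, 0, 3, -18]; [0, 0, 0, 0, 4]] (rows listed top to bottom)

image of 1: 0
image of x: 1
image of x^2: 2x - 3
image of x^3: 3x^2 - 9x + 27/4
image of x^4: 4x^3 - 18x^2 + 27x - 27/2
each image's coordinates form column j of the matrix


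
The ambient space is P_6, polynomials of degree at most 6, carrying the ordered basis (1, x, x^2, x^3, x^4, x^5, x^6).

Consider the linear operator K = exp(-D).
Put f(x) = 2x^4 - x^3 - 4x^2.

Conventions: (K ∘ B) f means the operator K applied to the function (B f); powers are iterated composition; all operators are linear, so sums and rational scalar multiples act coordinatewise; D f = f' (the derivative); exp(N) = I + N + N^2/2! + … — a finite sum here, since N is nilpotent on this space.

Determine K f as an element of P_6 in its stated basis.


order-1 term: -8x^3 + 3x^2 + 8x
order-2 term: 12x^2 - 3x - 4
order-3 term: -8x + 1
order-4 term: 2
the series for exp(-D) f terminates at order 4
exp(-D) f = 2x^4 - 9x^3 + 11x^2 - 3x - 1

the image equals g(x) = 2x^4 - 9x^3 + 11x^2 - 3x - 1


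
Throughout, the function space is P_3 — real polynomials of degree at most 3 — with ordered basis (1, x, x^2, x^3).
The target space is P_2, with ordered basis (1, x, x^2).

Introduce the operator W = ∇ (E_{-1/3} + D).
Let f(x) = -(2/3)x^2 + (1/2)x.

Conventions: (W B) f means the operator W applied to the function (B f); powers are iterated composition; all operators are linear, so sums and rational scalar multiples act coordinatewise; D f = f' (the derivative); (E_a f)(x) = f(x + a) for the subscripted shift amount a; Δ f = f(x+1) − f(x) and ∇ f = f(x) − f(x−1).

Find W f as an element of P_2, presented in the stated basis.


g(x) = -(4/3)x + 5/18

E_{-1/3} f = -(2/3)x^2 + (17/18)x - 13/54
D f = -(4/3)x + 1/2
(E_{-1/3} + D) f = -(2/3)x^2 - (7/18)x + 7/27
∇ (E_{-1/3} + D) f = -(4/3)x + 5/18


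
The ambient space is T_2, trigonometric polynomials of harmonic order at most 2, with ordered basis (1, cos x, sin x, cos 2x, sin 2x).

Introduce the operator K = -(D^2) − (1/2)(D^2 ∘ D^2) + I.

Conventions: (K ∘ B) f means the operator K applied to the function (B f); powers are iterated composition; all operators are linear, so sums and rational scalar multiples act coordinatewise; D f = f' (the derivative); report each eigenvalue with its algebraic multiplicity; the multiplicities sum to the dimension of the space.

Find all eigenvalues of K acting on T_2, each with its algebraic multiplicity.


image of 1: 1
image of cos x: (3/2)cos x
image of sin x: (3/2)sin x
image of cos 2x: -3cos 2x
image of sin 2x: -3sin 2x
the matrix is diagonal; its diagonal is (1, 3/2, 3/2, -3, -3)
for a triangular matrix the eigenvalues are the diagonal entries, with algebraic multiplicity their repetition count

λ = -3 (multiplicity 2), λ = 1 (multiplicity 1), λ = 3/2 (multiplicity 2)


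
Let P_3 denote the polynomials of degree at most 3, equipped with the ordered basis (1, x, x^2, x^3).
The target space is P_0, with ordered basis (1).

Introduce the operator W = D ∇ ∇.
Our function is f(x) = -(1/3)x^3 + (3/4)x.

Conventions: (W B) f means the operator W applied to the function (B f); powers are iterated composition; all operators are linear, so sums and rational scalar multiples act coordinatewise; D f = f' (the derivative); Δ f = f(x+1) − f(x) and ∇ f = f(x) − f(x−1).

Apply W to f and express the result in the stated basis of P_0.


∇ f = -x^2 + x + 5/12
∇ ∇ f = -2x + 2
D ∇ ∇ f = -2

the result is g(x) = -2


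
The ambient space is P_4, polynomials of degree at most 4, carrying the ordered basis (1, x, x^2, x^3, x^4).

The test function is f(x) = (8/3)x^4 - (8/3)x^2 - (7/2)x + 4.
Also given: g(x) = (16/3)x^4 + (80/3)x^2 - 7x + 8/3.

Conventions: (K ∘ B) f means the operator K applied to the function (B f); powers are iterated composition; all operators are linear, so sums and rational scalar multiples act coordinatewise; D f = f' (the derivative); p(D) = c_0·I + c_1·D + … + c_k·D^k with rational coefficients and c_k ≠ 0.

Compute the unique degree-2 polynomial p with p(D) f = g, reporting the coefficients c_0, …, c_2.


p(D) = 2·I + D^2, i.e. c_0 = 2, c_1 = 0, c_2 = 1

D^0 f = (8/3)x^4 - (8/3)x^2 - (7/2)x + 4
D^1 f = (32/3)x^3 - (16/3)x - 7/2
D^2 f = 32x^2 - 16/3
matching coefficients of g against c_0 f + c_1 Df + … from the top degree down determines the c_i
solution: c_0 = 2, c_1 = 0, c_2 = 1


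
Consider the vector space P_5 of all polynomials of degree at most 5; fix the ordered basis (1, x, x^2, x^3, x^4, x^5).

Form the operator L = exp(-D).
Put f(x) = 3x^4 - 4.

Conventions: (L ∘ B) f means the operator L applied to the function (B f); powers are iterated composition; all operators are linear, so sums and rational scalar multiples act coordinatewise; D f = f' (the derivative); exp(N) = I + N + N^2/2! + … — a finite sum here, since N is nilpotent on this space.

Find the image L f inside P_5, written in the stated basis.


order-1 term: -12x^3
order-2 term: 18x^2
order-3 term: -12x
order-4 term: 3
the series for exp(-D) f terminates at order 4
exp(-D) f = 3x^4 - 12x^3 + 18x^2 - 12x - 1

g(x) = 3x^4 - 12x^3 + 18x^2 - 12x - 1


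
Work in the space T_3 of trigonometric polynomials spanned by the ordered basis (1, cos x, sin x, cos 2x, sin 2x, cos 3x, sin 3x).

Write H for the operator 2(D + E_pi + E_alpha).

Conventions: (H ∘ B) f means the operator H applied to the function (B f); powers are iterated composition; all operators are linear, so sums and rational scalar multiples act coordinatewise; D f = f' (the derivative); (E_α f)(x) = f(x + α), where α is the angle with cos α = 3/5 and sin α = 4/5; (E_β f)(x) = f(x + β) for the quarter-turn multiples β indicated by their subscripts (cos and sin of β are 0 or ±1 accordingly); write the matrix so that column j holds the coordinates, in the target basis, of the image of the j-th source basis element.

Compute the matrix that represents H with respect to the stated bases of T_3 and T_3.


the matrix is [[4, 0, 0, 0, 0, 0, 0]; [0, -4/5, 18/5, 0, 0, 0, 0]; [0, -18/5, -4/5, 0, 0, 0, 0]; [0, 0, 0, 36/25, 148/25, 0, 0]; [0, 0, 0, -148/25, 36/25, 0, 0]; [0, 0, 0, 0, 0, -484/125, 838/125]; [0, 0, 0, 0, 0, -838/125, -484/125]] (rows listed top to bottom)

image of 1: 4
image of cos x: -(4/5)cos x - (18/5)sin x
image of sin x: (18/5)cos x - (4/5)sin x
image of cos 2x: (36/25)cos 2x - (148/25)sin 2x
image of sin 2x: (148/25)cos 2x + (36/25)sin 2x
image of cos 3x: -(484/125)cos 3x - (838/125)sin 3x
image of sin 3x: (838/125)cos 3x - (484/125)sin 3x
each image's coordinates form column j of the matrix


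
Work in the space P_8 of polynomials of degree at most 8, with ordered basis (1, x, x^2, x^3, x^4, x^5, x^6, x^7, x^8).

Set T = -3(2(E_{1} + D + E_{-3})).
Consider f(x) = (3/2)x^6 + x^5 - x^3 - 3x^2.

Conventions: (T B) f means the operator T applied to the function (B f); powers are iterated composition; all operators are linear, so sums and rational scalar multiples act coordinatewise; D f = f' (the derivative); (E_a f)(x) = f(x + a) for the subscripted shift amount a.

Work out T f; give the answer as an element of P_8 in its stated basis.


E_{1} f = (3/2)x^6 + 10x^5 + (55/2)x^4 + 39x^3 + (53/2)x^2 + 5x - 3/2
D f = 9x^5 + 5x^4 - 3x^2 - 6x
E_{-3} f = (3/2)x^6 - 26x^5 + (375/2)x^4 - 721x^3 + (3117/2)x^2 - 1791x + 1701/2
(E_{1} + D + E_{-3}) f = 3x^6 - 7x^5 + 220x^4 - 682x^3 + 1582x^2 - 1792x + 849
(2(E_{1} + D + E_{-3})) f = 6x^6 - 14x^5 + 440x^4 - 1364x^3 + 3164x^2 - 3584x + 1698
(-3(2(E_{1} + D + E_{-3}))) f = -18x^6 + 42x^5 - 1320x^4 + 4092x^3 - 9492x^2 + 10752x - 5094

the result is g(x) = -18x^6 + 42x^5 - 1320x^4 + 4092x^3 - 9492x^2 + 10752x - 5094


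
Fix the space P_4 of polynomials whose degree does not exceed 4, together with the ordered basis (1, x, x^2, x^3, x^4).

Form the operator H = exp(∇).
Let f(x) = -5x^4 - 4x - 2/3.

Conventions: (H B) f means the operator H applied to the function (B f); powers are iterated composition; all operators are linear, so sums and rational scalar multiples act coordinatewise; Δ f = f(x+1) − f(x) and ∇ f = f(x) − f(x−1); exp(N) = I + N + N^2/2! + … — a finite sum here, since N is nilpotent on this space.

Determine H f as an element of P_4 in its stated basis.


order-1 term: -20x^3 + 30x^2 - 20x + 1
order-2 term: -30x^2 + 60x - 35
order-3 term: -20x + 30
order-4 term: -5
the series for exp(∇) f terminates at order 4
exp(∇) f = -5x^4 - 20x^3 + 16x - 29/3

the result is g(x) = -5x^4 - 20x^3 + 16x - 29/3


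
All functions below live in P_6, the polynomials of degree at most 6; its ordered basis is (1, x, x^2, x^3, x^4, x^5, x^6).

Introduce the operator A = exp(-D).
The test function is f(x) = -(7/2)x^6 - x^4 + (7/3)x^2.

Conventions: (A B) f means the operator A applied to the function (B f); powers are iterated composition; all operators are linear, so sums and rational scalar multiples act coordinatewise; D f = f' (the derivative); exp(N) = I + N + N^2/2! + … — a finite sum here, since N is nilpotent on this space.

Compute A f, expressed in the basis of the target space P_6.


order-1 term: 21x^5 + 4x^3 - (14/3)x
order-2 term: -(105/2)x^4 - 6x^2 + 7/3
order-3 term: 70x^3 + 4x
order-4 term: -(105/2)x^2 - 1
order-5 term: 21x
order-6 term: -7/2
the series for exp(-D) f terminates at order 6
exp(-D) f = -(7/2)x^6 + 21x^5 - (107/2)x^4 + 74x^3 - (337/6)x^2 + (61/3)x - 13/6

g(x) = -(7/2)x^6 + 21x^5 - (107/2)x^4 + 74x^3 - (337/6)x^2 + (61/3)x - 13/6


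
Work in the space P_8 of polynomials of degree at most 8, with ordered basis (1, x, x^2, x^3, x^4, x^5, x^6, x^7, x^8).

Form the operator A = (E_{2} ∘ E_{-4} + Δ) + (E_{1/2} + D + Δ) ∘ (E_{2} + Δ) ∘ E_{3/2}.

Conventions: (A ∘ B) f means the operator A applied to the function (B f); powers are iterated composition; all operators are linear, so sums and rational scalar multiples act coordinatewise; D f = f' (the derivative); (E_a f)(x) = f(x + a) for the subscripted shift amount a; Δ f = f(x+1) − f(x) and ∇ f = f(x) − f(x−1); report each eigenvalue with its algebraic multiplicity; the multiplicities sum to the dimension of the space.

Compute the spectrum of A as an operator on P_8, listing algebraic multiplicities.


λ = 2 (multiplicity 9)

image of 1: 2
image of x: 2x + 6
image of x^2: 2x^2 + 12x + 45
image of x^3: 2x^3 + 18x^2 + 135x + 188
image of x^4: 2x^4 + 24x^3 + 270x^2 + 752x + 1791/2
image of x^5: 2x^5 + 30x^4 + 450x^3 + 1880x^2 + (8955/2)x + 30255/8
image of x^6: 2x^6 + 36x^5 + 675x^4 + 3760x^3 + (26865/2)x^2 + (90765/4)x + 261513/16
image of x^7: 2x^7 + 42x^6 + 945x^5 + 6580x^4 + (62685/2)x^3 + (635355/8)x^2 + (1830591/16)x + 1103623/16
image of x^8: 2x^8 + 48x^7 + 1260x^6 + 10528x^5 + 62685x^4 + 211785x^3 + (1830591/4)x^2 + (1103623/2)x + 4695051/16
the matrix is upper triangular; its diagonal is (2, 2, 2, 2, 2, 2, 2, 2, 2)
for a triangular matrix the eigenvalues are the diagonal entries, with algebraic multiplicity their repetition count


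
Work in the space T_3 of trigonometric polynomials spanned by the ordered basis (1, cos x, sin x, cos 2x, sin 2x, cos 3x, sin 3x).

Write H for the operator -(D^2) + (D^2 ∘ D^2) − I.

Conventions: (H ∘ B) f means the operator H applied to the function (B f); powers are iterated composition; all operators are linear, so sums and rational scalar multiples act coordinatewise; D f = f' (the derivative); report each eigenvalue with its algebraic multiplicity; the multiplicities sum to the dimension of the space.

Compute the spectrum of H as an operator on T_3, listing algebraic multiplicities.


λ = -1 (multiplicity 1), λ = 1 (multiplicity 2), λ = 19 (multiplicity 2), λ = 89 (multiplicity 2)

image of 1: -1
image of cos x: cos x
image of sin x: sin x
image of cos 2x: 19cos 2x
image of sin 2x: 19sin 2x
image of cos 3x: 89cos 3x
image of sin 3x: 89sin 3x
the matrix is diagonal; its diagonal is (-1, 1, 1, 19, 19, 89, 89)
for a triangular matrix the eigenvalues are the diagonal entries, with algebraic multiplicity their repetition count
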